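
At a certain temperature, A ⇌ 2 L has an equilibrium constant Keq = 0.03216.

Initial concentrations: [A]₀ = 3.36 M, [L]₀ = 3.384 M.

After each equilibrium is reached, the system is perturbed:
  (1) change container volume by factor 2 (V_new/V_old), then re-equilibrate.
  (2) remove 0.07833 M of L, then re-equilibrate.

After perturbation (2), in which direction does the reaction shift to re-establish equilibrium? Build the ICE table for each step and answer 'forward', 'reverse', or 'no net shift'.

Q₀ = 3.408 vs Keq = 0.03216 ⇒ Q>K, reverse
Step 1:
                    A           L
  Initial        3.36       3.384
  Change        1.494      -2.989
  Equil         4.854      0.3951
  solve Keq expr → x = -1.494; check Q = 0.03216
Then change container volume by factor 2 (V_new/V_old).
Step 2:
                    A           L
  Initial       2.427      0.1976
  Change     -0.03977     0.07953
  Equil         2.387      0.2771
  solve Keq expr → x = 0.03977; check Q = 0.03216
Then remove 0.07833 M of L.
Step 3:
                    A           L
  Initial       2.387      0.1988
  Change     -0.03806     0.07611
  Equil         2.349      0.2749
  solve Keq expr → x = 0.03806; check Q = 0.03216

Direction: forward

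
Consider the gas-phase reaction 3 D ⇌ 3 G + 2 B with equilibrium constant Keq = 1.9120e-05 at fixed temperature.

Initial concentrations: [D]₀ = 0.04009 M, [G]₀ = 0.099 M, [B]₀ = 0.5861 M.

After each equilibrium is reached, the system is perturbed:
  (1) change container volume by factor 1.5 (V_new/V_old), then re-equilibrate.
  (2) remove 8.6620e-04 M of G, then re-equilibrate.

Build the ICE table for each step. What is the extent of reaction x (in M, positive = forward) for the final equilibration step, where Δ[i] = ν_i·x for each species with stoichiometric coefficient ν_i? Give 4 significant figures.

Q₀ = 5.173 vs Keq = 1.9120e-05 ⇒ Q>K, reverse
Step 1:
                  D         G         B
  init      0.04009     0.099    0.5861
  Δ          0.0935   -0.0935  -0.06233
  eq         0.1336  0.005498    0.5238
  solve Keq expr → x = -0.03117; check Q = 1.9120e-05
Then change container volume by factor 1.5 (V_new/V_old).
Step 2:
                  D         G         B
  init      0.08906  0.003665    0.3492
  Δ       -0.001073  0.001073 7.1548e-04
  eq        0.08799  0.004738    0.3499
  solve Keq expr → x = 3.5774e-04; check Q = 1.9120e-05
Then remove 8.6620e-04 M of G.
Step 3:
                  D         G         B
  init      0.08799  0.003872    0.3499
  Δ       -8.1732e-04 8.1732e-04 5.4488e-04
  eq        0.08717   0.00469    0.3504
  solve Keq expr → x = 2.7244e-04; check Q = 1.9120e-05

x = 2.7244e-04 M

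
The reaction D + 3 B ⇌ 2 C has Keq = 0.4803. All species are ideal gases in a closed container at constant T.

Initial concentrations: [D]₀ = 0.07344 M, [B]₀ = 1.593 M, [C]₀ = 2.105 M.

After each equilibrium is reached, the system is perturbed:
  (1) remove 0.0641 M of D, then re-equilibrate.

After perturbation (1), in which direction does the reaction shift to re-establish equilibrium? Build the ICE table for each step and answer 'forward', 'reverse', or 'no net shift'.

Q₀ = 14.93 vs Keq = 0.4803 ⇒ Q>K, reverse
Step 1:
                  D         B         C
  I         0.07344     1.593     2.105
  C          0.2774    0.8321   -0.5548
  E          0.3508     2.425      1.55
  solve Keq expr → x = -0.2774; check Q = 0.4803
Then remove 0.0641 M of D.
Step 2:
                  D         B         C
  I          0.2867     2.425      1.55
  C         0.02092   0.06275  -0.04183
  E          0.3076     2.488     1.508
  solve Keq expr → x = -0.02092; check Q = 0.4803

Direction: reverse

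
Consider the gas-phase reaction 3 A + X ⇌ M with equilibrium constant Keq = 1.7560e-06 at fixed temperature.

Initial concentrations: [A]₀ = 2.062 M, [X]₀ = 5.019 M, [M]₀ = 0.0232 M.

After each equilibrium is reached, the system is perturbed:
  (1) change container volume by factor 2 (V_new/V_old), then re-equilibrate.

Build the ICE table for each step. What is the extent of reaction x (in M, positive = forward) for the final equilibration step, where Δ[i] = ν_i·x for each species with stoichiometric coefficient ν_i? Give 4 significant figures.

Q₀ = 5.2724e-04 vs Keq = 1.7560e-06 ⇒ Q>K, reverse
Step 1:
                  A         X         M
  Initial     2.062     5.019    0.0232
  Change    0.06934   0.02311  -0.02311
  Equil       2.131     5.042 8.5723e-05
  solve Keq expr → x = -0.02311; check Q = 1.7560e-06
Then change container volume by factor 2 (V_new/V_old).
Step 2:
                  A         X         M
  Initial     1.066     2.521 4.2861e-05
  Change  1.1251e-04 3.7502e-05 -3.7502e-05
  Equil       1.066     2.521 5.3595e-06
  solve Keq expr → x = -3.7502e-05; check Q = 1.7560e-06

x = -3.7502e-05 M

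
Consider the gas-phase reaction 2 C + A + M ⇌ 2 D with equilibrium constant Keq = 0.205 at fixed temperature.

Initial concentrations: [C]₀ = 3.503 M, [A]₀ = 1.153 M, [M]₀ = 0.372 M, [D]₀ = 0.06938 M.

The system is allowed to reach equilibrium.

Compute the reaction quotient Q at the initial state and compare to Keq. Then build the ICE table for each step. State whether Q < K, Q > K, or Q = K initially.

Q₀ = 9.1457e-04; Q < K (proceeds forward)

Q₀ = 9.1457e-04 vs Keq = 0.205 ⇒ Q<K, forward
Step 1:
                  C         A         M         D
  init        3.503     1.153     0.372   0.06938
  Δ         -0.4459    -0.223    -0.223    0.4459
  eq          3.057      0.93     0.149    0.5153
  solve Keq expr → x = 0.223; check Q = 0.205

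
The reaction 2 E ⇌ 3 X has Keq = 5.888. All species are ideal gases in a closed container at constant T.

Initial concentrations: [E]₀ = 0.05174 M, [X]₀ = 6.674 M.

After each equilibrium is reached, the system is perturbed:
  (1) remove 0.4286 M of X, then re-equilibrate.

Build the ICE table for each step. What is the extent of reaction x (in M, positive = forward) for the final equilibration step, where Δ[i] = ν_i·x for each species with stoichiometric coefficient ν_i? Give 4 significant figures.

Q₀ = 1.1105e+05 vs Keq = 5.888 ⇒ Q>K, reverse
Step 1:
                  E         X
  Initial   0.05174     6.674
  Change      2.313    -3.469
  Equil       2.364     3.205
  solve Keq expr → x = -1.156; check Q = 5.888
Then remove 0.4286 M of X.
Step 2:
                  E         X
  Initial     2.364     2.776
  Change    -0.1775    0.2662
  Equil       2.187     3.042
  solve Keq expr → x = 0.08873; check Q = 5.888

x = 0.08873 M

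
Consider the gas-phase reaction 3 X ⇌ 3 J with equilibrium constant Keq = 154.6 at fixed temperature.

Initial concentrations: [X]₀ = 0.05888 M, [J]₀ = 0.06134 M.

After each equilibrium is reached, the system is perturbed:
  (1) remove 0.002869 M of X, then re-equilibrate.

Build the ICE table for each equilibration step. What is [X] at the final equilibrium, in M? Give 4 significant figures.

[X]_eq = 0.01843 M

Q₀ = 1.131 vs Keq = 154.6 ⇒ Q<K, forward
Step 1:
                    X           J
  init        0.05888     0.06134
  Δ             -0.04        0.04
  eq          0.01888      0.1013
  solve Keq expr → x = 0.01333; check Q = 154.6
Then remove 0.002869 M of X.
Step 2:
                    X           J
  init        0.01601      0.1013
  Δ          0.002418   -0.002418
  eq          0.01843     0.09892
  solve Keq expr → x = -8.0613e-04; check Q = 154.6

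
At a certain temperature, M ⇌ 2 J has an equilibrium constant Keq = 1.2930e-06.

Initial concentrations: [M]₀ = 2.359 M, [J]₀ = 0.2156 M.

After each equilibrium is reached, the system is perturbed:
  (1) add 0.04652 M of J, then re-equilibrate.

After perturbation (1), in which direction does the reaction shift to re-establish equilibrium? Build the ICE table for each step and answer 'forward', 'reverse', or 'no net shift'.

Direction: reverse

Q₀ = 0.0197 vs Keq = 1.2930e-06 ⇒ Q>K, reverse
Step 1:
                  M         J
  Initial     2.359    0.2156
  Change     0.1069   -0.2138
  Equil       2.466  0.001786
  solve Keq expr → x = -0.1069; check Q = 1.2930e-06
Then add 0.04652 M of J.
Step 2:
                  M         J
  Initial     2.466   0.04831
  Change    0.02326  -0.04651
  Equil       2.489  0.001794
  solve Keq expr → x = -0.02326; check Q = 1.2930e-06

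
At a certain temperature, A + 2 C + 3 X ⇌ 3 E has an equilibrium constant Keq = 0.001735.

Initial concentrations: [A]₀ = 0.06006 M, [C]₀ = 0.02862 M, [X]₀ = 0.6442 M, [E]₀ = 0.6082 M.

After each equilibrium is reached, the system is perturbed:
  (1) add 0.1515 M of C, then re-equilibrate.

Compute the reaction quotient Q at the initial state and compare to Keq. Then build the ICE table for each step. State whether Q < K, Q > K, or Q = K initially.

Q₀ = 1.7106e+04 vs Keq = 0.001735 ⇒ Q>K, reverse
Step 1:
                  A         C         X         E
  init      0.06006   0.02862    0.6442    0.6082
  Δ          0.1863    0.3726    0.5589   -0.5589
  eq         0.2464    0.4012     1.203    0.0493
  solve Keq expr → x = -0.1863; check Q = 0.001735
Then add 0.1515 M of C.
Step 2:
                  A         C         X         E
  init       0.2464    0.5527     1.203    0.0493
  Δ       -0.003473 -0.006945  -0.01042   0.01042
  eq         0.2429    0.5458     1.193   0.05972
  solve Keq expr → x = 0.003473; check Q = 0.001735

Q₀ = 1.7106e+04; Q > K (proceeds reverse)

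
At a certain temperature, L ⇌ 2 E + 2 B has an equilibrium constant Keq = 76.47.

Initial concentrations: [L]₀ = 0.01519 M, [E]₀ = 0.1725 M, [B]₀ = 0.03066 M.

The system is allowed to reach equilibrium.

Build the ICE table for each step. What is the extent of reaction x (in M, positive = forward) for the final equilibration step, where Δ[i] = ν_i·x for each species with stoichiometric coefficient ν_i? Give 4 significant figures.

Q₀ = 0.001841 vs Keq = 76.47 ⇒ Q<K, forward
Step 1:
                   L          E          B
  I          0.01519     0.1725    0.03066
  C         -0.01519    0.03038    0.03038
  E       2.0051e-06     0.2029    0.06104
  solve Keq expr → x = 0.01519; check Q = 76.47

x = 0.01519 M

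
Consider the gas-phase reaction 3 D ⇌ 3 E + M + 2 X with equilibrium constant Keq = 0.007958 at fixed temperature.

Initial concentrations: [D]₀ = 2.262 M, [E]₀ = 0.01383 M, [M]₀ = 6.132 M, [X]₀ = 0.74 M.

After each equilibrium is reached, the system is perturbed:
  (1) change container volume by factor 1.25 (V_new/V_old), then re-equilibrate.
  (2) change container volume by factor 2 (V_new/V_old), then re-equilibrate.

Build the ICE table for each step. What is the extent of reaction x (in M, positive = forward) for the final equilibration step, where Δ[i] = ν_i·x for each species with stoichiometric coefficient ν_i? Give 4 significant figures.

x = 0.02504 M

Q₀ = 7.6746e-07 vs Keq = 0.007958 ⇒ Q<K, forward
Step 1:
                    D           E           M           X
  Initial       2.262     0.01383       6.132        0.74
  Change      -0.2253      0.2253     0.07509      0.1502
  Equil         2.037      0.2391       6.207      0.8902
  solve Keq expr → x = 0.07509; check Q = 0.007958
Then change container volume by factor 1.25 (V_new/V_old).
Step 2:
                    D           E           M           X
  Initial       1.629      0.1913       4.966      0.7121
  Change     -0.03697     0.03697     0.01232     0.02464
  Equil         1.592      0.2282       4.978      0.7368
  solve Keq expr → x = 0.01232; check Q = 0.007958
Then change container volume by factor 2 (V_new/V_old).
Step 3:
                    D           E           M           X
  Initial      0.7962      0.1141       2.489      0.3684
  Change     -0.07512     0.07512     0.02504     0.05008
  Equil        0.7211      0.1892       2.514      0.4185
  solve Keq expr → x = 0.02504; check Q = 0.007958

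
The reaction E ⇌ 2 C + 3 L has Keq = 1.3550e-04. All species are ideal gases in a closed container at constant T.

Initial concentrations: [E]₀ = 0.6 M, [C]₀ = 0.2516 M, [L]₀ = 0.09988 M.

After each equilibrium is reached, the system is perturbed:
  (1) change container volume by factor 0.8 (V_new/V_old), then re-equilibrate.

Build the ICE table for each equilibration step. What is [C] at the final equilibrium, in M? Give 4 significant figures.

Q₀ = 1.0512e-04 vs Keq = 1.3550e-04 ⇒ Q<K, forward
Step 1:
                  E         C         L
  I             0.6    0.2516   0.09988
  C       -0.002432  0.004863  0.007295
  E          0.5976    0.2565    0.1072
  solve Keq expr → x = 0.002432; check Q = 1.3550e-04
Then change container volume by factor 0.8 (V_new/V_old).
Step 2:
                  E         C         L
  I           0.747    0.3206     0.134
  C          0.0099   -0.0198   -0.0297
  E          0.7569    0.3008    0.1043
  solve Keq expr → x = -0.0099; check Q = 1.3550e-04

[C]_eq = 0.3008 M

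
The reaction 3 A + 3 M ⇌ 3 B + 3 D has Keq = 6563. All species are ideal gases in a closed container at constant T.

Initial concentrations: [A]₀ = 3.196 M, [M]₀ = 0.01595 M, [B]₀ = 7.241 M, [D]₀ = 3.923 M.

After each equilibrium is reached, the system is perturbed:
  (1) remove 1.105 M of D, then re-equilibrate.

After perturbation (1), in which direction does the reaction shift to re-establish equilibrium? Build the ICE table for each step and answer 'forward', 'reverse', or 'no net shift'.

Q₀ = 1.7304e+08 vs Keq = 6563 ⇒ Q>K, reverse
Step 1:
                   A          M          B          D
  Initial      3.196    0.01595      7.241      3.923
  Change      0.3539     0.3539    -0.3539    -0.3539
  Equil         3.55     0.3698      6.887      3.569
  solve Keq expr → x = -0.118; check Q = 6563
Then remove 1.105 M of D.
Step 2:
                   A          M          B          D
  Initial       3.55     0.3698      6.887      2.464
  Change    -0.09387   -0.09387    0.09387    0.09387
  Equil        3.456      0.276      6.981      2.558
  solve Keq expr → x = 0.03129; check Q = 6563

Direction: forward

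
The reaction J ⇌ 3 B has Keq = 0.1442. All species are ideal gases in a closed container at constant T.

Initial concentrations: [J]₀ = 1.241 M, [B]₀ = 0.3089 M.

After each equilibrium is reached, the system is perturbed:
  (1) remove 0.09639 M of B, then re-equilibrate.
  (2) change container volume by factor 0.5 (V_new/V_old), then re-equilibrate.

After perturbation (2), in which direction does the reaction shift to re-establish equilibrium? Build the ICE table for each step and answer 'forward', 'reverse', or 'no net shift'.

Direction: reverse

Q₀ = 0.02375 vs Keq = 0.1442 ⇒ Q<K, forward
Step 1:
                    J           B
  Initial       1.241      0.3089
  Change     -0.08071      0.2421
  Equil          1.16       0.551
  solve Keq expr → x = 0.08071; check Q = 0.1442
Then remove 0.09639 M of B.
Step 2:
                    J           B
  Initial        1.16      0.4546
  Change     -0.03051     0.09152
  Equil          1.13      0.5462
  solve Keq expr → x = 0.03051; check Q = 0.1442
Then change container volume by factor 0.5 (V_new/V_old).
Step 3:
                    J           B
  Initial        2.26       1.092
  Change       0.1304     -0.3912
  Equil          2.39      0.7011
  solve Keq expr → x = -0.1304; check Q = 0.1442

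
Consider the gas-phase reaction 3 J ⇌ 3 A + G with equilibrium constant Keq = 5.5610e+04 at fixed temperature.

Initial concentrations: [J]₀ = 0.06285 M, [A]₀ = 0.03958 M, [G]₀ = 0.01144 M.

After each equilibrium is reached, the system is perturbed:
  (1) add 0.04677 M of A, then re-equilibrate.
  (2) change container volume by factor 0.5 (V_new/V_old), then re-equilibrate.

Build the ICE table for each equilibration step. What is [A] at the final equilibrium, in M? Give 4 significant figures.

[A]_eq = 0.2953 M

Q₀ = 0.002857 vs Keq = 5.5610e+04 ⇒ Q<K, forward
Step 1:
                  J         A         G
  I         0.06285   0.03958   0.01144
  C          -0.062     0.062   0.02067
  E       8.4589e-04    0.1016   0.03211
  solve Keq expr → x = 0.02067; check Q = 5.5610e+04
Then add 0.04677 M of A.
Step 2:
                  J         A         G
  I       8.4589e-04    0.1484   0.03211
  C       3.8461e-04 -3.8461e-04 -1.2820e-04
  E         0.00123     0.148   0.03198
  solve Keq expr → x = -1.2820e-04; check Q = 5.5610e+04
Then change container volume by factor 0.5 (V_new/V_old).
Step 3:
                  J         A         G
  I        0.002461    0.2959   0.06396
  C       6.2968e-04 -6.2968e-04 -2.0989e-04
  E        0.003091    0.2953   0.06375
  solve Keq expr → x = -2.0989e-04; check Q = 5.5610e+04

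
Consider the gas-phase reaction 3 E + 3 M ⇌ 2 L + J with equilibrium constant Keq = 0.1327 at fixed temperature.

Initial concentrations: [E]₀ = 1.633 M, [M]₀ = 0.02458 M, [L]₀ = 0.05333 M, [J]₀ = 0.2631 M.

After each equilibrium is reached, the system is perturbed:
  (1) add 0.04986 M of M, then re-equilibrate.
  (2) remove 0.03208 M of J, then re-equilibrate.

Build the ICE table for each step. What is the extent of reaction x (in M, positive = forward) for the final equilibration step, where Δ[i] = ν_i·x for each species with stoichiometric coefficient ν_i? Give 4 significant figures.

Q₀ = 11.57 vs Keq = 0.1327 ⇒ Q>K, reverse
Step 1:
                   E          M          L          J
  I            1.633    0.02458    0.05333     0.2631
  C          0.04059    0.04059   -0.02706   -0.01353
  E            1.674    0.06517    0.02627     0.2496
  solve Keq expr → x = -0.01353; check Q = 0.1327
Then add 0.04986 M of M.
Step 2:
                   E          M          L          J
  I            1.674      0.115    0.02627     0.2496
  C         -0.02365   -0.02365    0.01577   0.007883
  E             1.65    0.09138    0.04203     0.2575
  solve Keq expr → x = 0.007883; check Q = 0.1327
Then remove 0.03208 M of J.
Step 3:
                   E          M          L          J
  I             1.65    0.09138    0.04203     0.2254
  C        -0.001965  -0.001965    0.00131 6.5507e-04
  E            1.648    0.08942    0.04334      0.226
  solve Keq expr → x = 6.5507e-04; check Q = 0.1327

x = 6.5507e-04 M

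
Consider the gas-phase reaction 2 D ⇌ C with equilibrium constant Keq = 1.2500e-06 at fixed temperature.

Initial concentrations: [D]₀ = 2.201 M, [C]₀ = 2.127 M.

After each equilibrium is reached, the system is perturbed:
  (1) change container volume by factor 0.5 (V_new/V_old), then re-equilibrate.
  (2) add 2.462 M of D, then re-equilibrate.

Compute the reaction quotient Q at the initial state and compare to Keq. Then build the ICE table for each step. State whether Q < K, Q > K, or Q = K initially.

Q₀ = 0.4391; Q > K (proceeds reverse)

Q₀ = 0.4391 vs Keq = 1.2500e-06 ⇒ Q>K, reverse
Step 1:
                    D           C
  init          2.201       2.127
  Δ             4.254      -2.127
  eq            6.455  5.2082e-05
  solve Keq expr → x = -2.127; check Q = 1.2500e-06
Then change container volume by factor 0.5 (V_new/V_old).
Step 2:
                    D           C
  init          12.91  1.0416e-04
  Δ       -2.0831e-04  1.0416e-04
  eq            12.91  2.0832e-04
  solve Keq expr → x = 1.0416e-04; check Q = 1.2500e-06
Then add 2.462 M of D.
Step 3:
                    D           C
  init          15.37  2.0832e-04
  Δ       -1.7406e-04  8.7029e-05
  eq            15.37  2.9535e-04
  solve Keq expr → x = 8.7029e-05; check Q = 1.2500e-06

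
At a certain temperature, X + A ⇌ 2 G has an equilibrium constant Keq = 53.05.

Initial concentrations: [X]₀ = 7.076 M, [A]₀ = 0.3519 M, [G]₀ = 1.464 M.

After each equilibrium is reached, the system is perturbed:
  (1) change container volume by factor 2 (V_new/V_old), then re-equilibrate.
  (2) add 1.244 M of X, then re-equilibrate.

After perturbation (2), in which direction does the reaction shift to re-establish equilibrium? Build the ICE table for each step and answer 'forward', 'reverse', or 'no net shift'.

Q₀ = 0.8607 vs Keq = 53.05 ⇒ Q<K, forward
Step 1:
                    X           A           G
  I             7.076      0.3519       1.464
  C           -0.3391     -0.3391      0.6781
  E             6.737     0.01284       2.142
  solve Keq expr → x = 0.3391; check Q = 53.05
Then change container volume by factor 2 (V_new/V_old).
Step 2:
                    X           A           G
  I             3.368     0.00642       1.071
  C                 0           0           0
  E             3.368     0.00642       1.071
  solve Keq expr → x = 0; check Q = 53.05
Then add 1.244 M of X.
Step 3:
                    X           A           G
  I             4.612     0.00642       1.071
  C           -0.0017     -0.0017      0.0034
  E             4.611     0.00472       1.074
  solve Keq expr → x = 0.0017; check Q = 53.05

Direction: forward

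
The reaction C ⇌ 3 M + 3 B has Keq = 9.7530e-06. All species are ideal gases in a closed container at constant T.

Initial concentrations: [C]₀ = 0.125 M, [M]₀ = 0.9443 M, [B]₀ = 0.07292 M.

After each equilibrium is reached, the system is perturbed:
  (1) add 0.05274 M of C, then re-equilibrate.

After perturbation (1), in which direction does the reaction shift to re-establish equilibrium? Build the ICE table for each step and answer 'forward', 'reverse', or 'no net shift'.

Q₀ = 0.002612 vs Keq = 9.7530e-06 ⇒ Q>K, reverse
Step 1:
                  C         M         B
  I           0.125    0.9443   0.07292
  C         0.02007  -0.06022  -0.06022
  E          0.1451    0.8841    0.0127
  solve Keq expr → x = -0.02007; check Q = 9.7530e-06
Then add 0.05274 M of C.
Step 2:
                  C         M         B
  I          0.1978    0.8841    0.0127
  C       -4.5020e-04  0.001351  0.001351
  E          0.1974    0.8854   0.01405
  solve Keq expr → x = 4.5020e-04; check Q = 9.7530e-06

Direction: forward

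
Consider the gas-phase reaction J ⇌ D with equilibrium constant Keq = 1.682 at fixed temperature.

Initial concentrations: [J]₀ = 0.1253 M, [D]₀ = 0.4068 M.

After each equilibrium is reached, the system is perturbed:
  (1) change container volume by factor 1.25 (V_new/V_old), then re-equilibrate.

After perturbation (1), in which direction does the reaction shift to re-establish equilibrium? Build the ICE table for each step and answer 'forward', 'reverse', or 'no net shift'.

Direction: no net shift

Q₀ = 3.247 vs Keq = 1.682 ⇒ Q>K, reverse
Step 1:
                   J          D
  init        0.1253     0.4068
  Δ           0.0731    -0.0731
  eq          0.1984     0.3337
  solve Keq expr → x = -0.0731; check Q = 1.682
Then change container volume by factor 1.25 (V_new/V_old).
Step 2:
                   J          D
  init        0.1587      0.267
  Δ                0          0
  eq          0.1587      0.267
  solve Keq expr → x = 0; check Q = 1.682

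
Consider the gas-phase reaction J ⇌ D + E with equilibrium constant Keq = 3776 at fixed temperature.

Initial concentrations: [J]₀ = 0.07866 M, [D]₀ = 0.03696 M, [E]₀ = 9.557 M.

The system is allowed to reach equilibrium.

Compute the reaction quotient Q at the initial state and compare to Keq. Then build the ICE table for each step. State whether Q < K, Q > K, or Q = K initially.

Q₀ = 4.491; Q < K (proceeds forward)

Q₀ = 4.491 vs Keq = 3776 ⇒ Q<K, forward
Step 1:
                    J           D           E
  Initial     0.07866     0.03696       9.557
  Change     -0.07837     0.07837     0.07837
  Equil    2.9428e-04      0.1153       9.635
  solve Keq expr → x = 0.07837; check Q = 3776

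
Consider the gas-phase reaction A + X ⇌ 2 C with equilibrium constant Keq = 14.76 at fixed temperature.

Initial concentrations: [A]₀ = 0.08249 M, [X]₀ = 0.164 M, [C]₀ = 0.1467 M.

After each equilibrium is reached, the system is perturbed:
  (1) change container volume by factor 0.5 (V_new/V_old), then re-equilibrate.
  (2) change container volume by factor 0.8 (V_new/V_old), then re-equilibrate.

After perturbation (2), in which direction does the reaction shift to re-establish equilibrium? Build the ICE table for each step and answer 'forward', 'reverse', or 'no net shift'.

Direction: no net shift

Q₀ = 1.591 vs Keq = 14.76 ⇒ Q<K, forward
Step 1:
                  A         X         C
  I         0.08249     0.164    0.1467
  C        -0.04805  -0.04805   0.09609
  E         0.03444     0.116    0.2428
  solve Keq expr → x = 0.04805; check Q = 14.76
Then change container volume by factor 0.5 (V_new/V_old).
Step 2:
                  A         X         C
  I         0.06889    0.2319    0.4856
  C               0         0         0
  E         0.06889    0.2319    0.4856
  solve Keq expr → x = 0; check Q = 14.76
Then change container volume by factor 0.8 (V_new/V_old).
Step 3:
                  A         X         C
  I         0.08611    0.2899     0.607
  C               0         0         0
  E         0.08611    0.2899     0.607
  solve Keq expr → x = 0; check Q = 14.76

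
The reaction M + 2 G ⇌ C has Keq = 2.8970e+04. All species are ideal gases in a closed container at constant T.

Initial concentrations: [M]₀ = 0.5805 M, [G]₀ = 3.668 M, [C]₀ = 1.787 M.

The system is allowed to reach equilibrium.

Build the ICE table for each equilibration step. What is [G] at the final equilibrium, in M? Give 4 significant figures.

[G]_eq = 2.507 M

Q₀ = 0.2288 vs Keq = 2.8970e+04 ⇒ Q<K, forward
Step 1:
                  M         G         C
  init       0.5805     3.668     1.787
  Δ         -0.5805    -1.161    0.5805
  eq      1.3002e-05     2.507     2.367
  solve Keq expr → x = 0.5805; check Q = 2.8970e+04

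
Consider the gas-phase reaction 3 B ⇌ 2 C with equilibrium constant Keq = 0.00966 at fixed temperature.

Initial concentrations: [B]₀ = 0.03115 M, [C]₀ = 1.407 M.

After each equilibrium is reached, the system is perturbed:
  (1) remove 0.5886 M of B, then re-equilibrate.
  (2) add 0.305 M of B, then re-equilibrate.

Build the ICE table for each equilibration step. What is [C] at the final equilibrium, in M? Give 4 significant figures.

Q₀ = 6.5496e+04 vs Keq = 0.00966 ⇒ Q>K, reverse
Step 1:
                  B         C
  I         0.03115     1.407
  C           1.758    -1.172
  E           1.789    0.2352
  solve Keq expr → x = -0.5859; check Q = 0.00966
Then remove 0.5886 M of B.
Step 2:
                  B         C
  I             1.2    0.2352
  C          0.1272  -0.08483
  E           1.328    0.1503
  solve Keq expr → x = -0.04241; check Q = 0.00966
Then add 0.305 M of B.
Step 3:
                  B         C
  I           1.633    0.1503
  C        -0.06409   0.04273
  E           1.568    0.1931
  solve Keq expr → x = 0.02136; check Q = 0.00966

[C]_eq = 0.1931 M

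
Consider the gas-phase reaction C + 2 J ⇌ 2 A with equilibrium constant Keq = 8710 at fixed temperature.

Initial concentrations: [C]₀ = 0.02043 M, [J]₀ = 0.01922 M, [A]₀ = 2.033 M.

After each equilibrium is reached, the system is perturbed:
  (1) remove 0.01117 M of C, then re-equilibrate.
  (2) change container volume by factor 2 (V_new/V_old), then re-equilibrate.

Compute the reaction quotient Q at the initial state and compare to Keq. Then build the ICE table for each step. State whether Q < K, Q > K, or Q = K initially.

Q₀ = 5.4765e+05 vs Keq = 8710 ⇒ Q>K, reverse
Step 1:
                  C         J         A
  Initial   0.02043   0.01922     2.033
  Change    0.03504   0.07008  -0.07008
  Equil     0.05547    0.0893     1.963
  solve Keq expr → x = -0.03504; check Q = 8710
Then remove 0.01117 M of C.
Step 2:
                  C         J         A
  Initial    0.0443    0.0893     1.963
  Change   0.003357  0.006713 -0.006713
  Equil     0.04766   0.09602     1.956
  solve Keq expr → x = -0.003357; check Q = 8710
Then change container volume by factor 2 (V_new/V_old).
Step 3:
                  C         J         A
  Initial   0.02383   0.04801    0.9781
  Change   0.005978   0.01196  -0.01196
  Equil     0.02981   0.05996    0.9661
  solve Keq expr → x = -0.005978; check Q = 8710

Q₀ = 5.4765e+05; Q > K (proceeds reverse)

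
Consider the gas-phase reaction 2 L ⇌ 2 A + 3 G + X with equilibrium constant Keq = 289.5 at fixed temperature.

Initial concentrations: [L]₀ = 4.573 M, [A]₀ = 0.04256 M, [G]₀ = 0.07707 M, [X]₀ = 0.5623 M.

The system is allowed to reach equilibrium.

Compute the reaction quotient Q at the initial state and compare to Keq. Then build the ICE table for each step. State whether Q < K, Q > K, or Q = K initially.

Q₀ = 2.2296e-08; Q < K (proceeds forward)

Q₀ = 2.2296e-08 vs Keq = 289.5 ⇒ Q<K, forward
Step 1:
                   L          A          G          X
  init         4.573    0.04256    0.07707     0.5623
  Δ           -2.701      2.701      4.052      1.351
  eq           1.872      2.744      4.129      1.913
  solve Keq expr → x = 1.351; check Q = 289.5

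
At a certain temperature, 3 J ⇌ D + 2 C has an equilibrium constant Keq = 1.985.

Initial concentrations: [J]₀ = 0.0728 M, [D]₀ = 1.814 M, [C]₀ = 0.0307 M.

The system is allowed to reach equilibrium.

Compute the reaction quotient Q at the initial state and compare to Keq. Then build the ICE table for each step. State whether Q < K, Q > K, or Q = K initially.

Q₀ = 4.431 vs Keq = 1.985 ⇒ Q>K, reverse
Step 1:
                  J         D         C
  init       0.0728     1.814    0.0307
  Δ        0.009185 -0.003062 -0.006123
  eq        0.08198     1.811   0.02458
  solve Keq expr → x = -0.003062; check Q = 1.985

Q₀ = 4.431; Q > K (proceeds reverse)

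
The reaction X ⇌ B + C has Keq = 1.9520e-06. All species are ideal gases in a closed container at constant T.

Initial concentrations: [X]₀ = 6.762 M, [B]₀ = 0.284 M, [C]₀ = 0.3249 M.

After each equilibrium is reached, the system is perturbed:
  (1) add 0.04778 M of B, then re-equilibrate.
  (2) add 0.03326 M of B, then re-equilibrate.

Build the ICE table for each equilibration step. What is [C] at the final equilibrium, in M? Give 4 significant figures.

[C]_eq = 3.4171e-04 M

Q₀ = 0.01365 vs Keq = 1.9520e-06 ⇒ Q>K, reverse
Step 1:
                    X           B           C
  Initial       6.762       0.284      0.3249
  Change       0.2837     -0.2837     -0.2837
  Equil         7.046  3.3354e-04     0.04123
  solve Keq expr → x = -0.2837; check Q = 1.9520e-06
Then add 0.04778 M of B.
Step 2:
                    X           B           C
  Initial       7.046     0.04811     0.04123
  Change      0.03961    -0.03961    -0.03961
  Equil         7.085    0.008506    0.001626
  solve Keq expr → x = -0.03961; check Q = 1.9520e-06
Then add 0.03326 M of B.
Step 3:
                    X           B           C
  Initial       7.085     0.04177    0.001626
  Change     0.001284   -0.001284   -0.001284
  Equil         7.087     0.04048  3.4171e-04
  solve Keq expr → x = -0.001284; check Q = 1.9520e-06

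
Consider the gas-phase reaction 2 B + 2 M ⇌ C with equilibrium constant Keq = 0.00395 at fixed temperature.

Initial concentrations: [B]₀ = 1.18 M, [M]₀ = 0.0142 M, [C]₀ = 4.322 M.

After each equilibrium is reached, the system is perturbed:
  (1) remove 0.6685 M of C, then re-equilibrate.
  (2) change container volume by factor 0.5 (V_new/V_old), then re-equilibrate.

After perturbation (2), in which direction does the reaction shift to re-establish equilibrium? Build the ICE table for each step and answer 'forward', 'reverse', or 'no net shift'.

Direction: forward

Q₀ = 1.5394e+04 vs Keq = 0.00395 ⇒ Q>K, reverse
Step 1:
                   B          M          C
  Initial       1.18     0.0142      4.322
  Change       4.285      4.285     -2.142
  Equil        5.465      4.299       2.18
  solve Keq expr → x = -2.142; check Q = 0.00395
Then remove 0.6685 M of C.
Step 2:
                   B          M          C
  Initial      5.465      4.299      1.511
  Change     -0.3118    -0.3118     0.1559
  Equil        5.153      3.987      1.667
  solve Keq expr → x = 0.1559; check Q = 0.00395
Then change container volume by factor 0.5 (V_new/V_old).
Step 3:
                   B          M          C
  Initial      10.31      7.974      3.334
  Change      -3.097     -3.097      1.548
  Equil        7.209      4.877      4.883
  solve Keq expr → x = 1.548; check Q = 0.00395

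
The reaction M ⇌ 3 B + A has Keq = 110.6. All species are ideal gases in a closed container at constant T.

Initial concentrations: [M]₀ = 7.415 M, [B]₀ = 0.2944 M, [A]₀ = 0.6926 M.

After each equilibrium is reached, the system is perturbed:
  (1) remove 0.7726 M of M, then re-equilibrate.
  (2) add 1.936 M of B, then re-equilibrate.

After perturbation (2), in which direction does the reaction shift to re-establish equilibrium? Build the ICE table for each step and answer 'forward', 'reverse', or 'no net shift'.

Q₀ = 0.002383 vs Keq = 110.6 ⇒ Q<K, forward
Step 1:
                  M         B         A
  init        7.415    0.2944    0.6926
  Δ          -1.943     5.829     1.943
  eq          5.472     6.124     2.636
  solve Keq expr → x = 1.943; check Q = 110.6
Then remove 0.7726 M of M.
Step 2:
                  M         B         A
  init        4.699     6.124     2.636
  Δ         0.07274   -0.2182  -0.07274
  eq          4.772     5.905     2.563
  solve Keq expr → x = -0.07274; check Q = 110.6
Then add 1.936 M of B.
Step 3:
                  M         B         A
  init        4.772     7.841     2.563
  Δ          0.4503    -1.351   -0.4503
  eq          5.222      6.49     2.113
  solve Keq expr → x = -0.4503; check Q = 110.6

Direction: reverse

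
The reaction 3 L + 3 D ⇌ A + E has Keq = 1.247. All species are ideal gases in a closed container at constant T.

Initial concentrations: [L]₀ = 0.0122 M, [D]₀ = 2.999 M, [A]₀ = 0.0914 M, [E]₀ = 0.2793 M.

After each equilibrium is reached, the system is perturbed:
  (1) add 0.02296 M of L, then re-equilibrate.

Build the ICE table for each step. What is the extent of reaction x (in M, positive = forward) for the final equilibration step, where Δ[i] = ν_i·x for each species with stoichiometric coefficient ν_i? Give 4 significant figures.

Q₀ = 521.2 vs Keq = 1.247 ⇒ Q>K, reverse
Step 1:
                   L          D          A          E
  init        0.0122      2.999     0.0914     0.2793
  Δ          0.06687    0.06687   -0.02229   -0.02229
  eq         0.07907      3.066    0.06911      0.257
  solve Keq expr → x = -0.02229; check Q = 1.247
Then add 0.02296 M of L.
Step 2:
                   L          D          A          E
  init         0.102      3.066    0.06911      0.257
  Δ         -0.01937   -0.01937   0.006457   0.006457
  eq         0.08265      3.046    0.07557     0.2635
  solve Keq expr → x = 0.006457; check Q = 1.247

x = 0.006457 M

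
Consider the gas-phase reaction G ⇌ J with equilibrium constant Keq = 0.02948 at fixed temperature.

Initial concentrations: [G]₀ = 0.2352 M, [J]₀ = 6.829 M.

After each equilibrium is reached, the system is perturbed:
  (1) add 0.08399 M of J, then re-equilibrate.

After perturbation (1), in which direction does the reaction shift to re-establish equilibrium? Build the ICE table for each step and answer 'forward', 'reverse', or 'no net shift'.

Direction: reverse

Q₀ = 29.03 vs Keq = 0.02948 ⇒ Q>K, reverse
Step 1:
                    G           J
  init         0.2352       6.829
  Δ             6.627      -6.627
  eq            6.862      0.2023
  solve Keq expr → x = -6.627; check Q = 0.02948
Then add 0.08399 M of J.
Step 2:
                    G           J
  init          6.862      0.2863
  Δ           0.08158    -0.08158
  eq            6.943      0.2047
  solve Keq expr → x = -0.08158; check Q = 0.02948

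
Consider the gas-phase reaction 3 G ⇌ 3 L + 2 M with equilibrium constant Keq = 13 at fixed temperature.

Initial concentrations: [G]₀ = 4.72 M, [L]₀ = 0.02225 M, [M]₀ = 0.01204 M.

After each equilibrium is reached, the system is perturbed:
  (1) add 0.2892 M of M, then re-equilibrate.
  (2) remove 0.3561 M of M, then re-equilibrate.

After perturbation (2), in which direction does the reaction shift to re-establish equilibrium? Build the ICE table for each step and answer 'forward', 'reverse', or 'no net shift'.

Direction: forward

Q₀ = 1.5185e-11 vs Keq = 13 ⇒ Q<K, forward
Step 1:
                    G           L           M
  Initial        4.72     0.02225     0.01204
  Change       -2.844       2.844       1.896
  Equil         1.876       2.867       1.908
  solve Keq expr → x = 0.9481; check Q = 13
Then add 0.2892 M of M.
Step 2:
                    G           L           M
  Initial       1.876       2.867       2.197
  Change      0.08707    -0.08707    -0.05805
  Equil         1.963        2.78       2.139
  solve Keq expr → x = -0.02902; check Q = 13
Then remove 0.3561 M of M.
Step 3:
                    G           L           M
  Initial       1.963        2.78       1.783
  Change      -0.1082      0.1082     0.07216
  Equil         1.854       2.888       1.855
  solve Keq expr → x = 0.03608; check Q = 13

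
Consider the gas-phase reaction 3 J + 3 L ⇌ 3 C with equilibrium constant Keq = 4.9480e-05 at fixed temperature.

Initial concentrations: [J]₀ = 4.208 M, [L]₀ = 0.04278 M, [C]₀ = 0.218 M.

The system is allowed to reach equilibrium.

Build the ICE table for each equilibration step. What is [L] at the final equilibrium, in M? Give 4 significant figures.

Q₀ = 1.776 vs Keq = 4.9480e-05 ⇒ Q>K, reverse
Step 1:
                  J         L         C
  I           4.208   0.04278     0.218
  C          0.1818    0.1818   -0.1818
  E            4.39    0.2246   0.03619
  solve Keq expr → x = -0.0606; check Q = 4.9480e-05

[L]_eq = 0.2246 M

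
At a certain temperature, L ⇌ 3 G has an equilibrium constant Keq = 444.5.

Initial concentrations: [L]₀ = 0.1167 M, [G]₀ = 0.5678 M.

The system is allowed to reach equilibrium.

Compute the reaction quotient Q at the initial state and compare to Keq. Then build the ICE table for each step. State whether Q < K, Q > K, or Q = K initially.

Q₀ = 1.569 vs Keq = 444.5 ⇒ Q<K, forward
Step 1:
                  L         G
  Initial    0.1167    0.5678
  Change     -0.115     0.345
  Equil    0.001711    0.9128
  solve Keq expr → x = 0.115; check Q = 444.5

Q₀ = 1.569; Q < K (proceeds forward)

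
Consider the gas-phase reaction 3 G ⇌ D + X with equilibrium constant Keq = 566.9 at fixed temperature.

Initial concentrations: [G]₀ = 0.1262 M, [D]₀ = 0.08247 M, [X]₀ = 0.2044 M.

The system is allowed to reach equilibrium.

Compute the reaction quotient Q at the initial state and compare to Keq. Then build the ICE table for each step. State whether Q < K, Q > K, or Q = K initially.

Q₀ = 8.387 vs Keq = 566.9 ⇒ Q<K, forward
Step 1:
                  G         D         X
  init       0.1262   0.08247    0.2044
  Δ        -0.09023   0.03008   0.03008
  eq        0.03597    0.1125    0.2345
  solve Keq expr → x = 0.03008; check Q = 566.9

Q₀ = 8.387; Q < K (proceeds forward)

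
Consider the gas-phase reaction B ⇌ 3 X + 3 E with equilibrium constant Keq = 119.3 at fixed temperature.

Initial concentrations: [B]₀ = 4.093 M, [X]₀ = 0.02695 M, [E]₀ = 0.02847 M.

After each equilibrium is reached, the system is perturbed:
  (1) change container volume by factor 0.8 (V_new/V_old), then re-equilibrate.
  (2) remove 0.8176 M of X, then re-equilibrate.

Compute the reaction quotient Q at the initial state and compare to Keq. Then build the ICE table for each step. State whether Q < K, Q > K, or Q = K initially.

Q₀ = 1.1036e-10; Q < K (proceeds forward)

Q₀ = 1.1036e-10 vs Keq = 119.3 ⇒ Q<K, forward
Step 1:
                   B          X          E
  I            4.093    0.02695    0.02847
  C          -0.8888      2.666      2.666
  E            3.204      2.693      2.695
  solve Keq expr → x = 0.8888; check Q = 119.3
Then change container volume by factor 0.8 (V_new/V_old).
Step 2:
                   B          X          E
  I            4.005      3.367      3.368
  C           0.1835    -0.5505    -0.5505
  E            4.189      2.816      2.818
  solve Keq expr → x = -0.1835; check Q = 119.3
Then remove 0.8176 M of X.
Step 3:
                   B          X          E
  I            4.189      1.998      2.818
  C          -0.1409     0.4226     0.4226
  E            4.048      2.421      3.241
  solve Keq expr → x = 0.1409; check Q = 119.3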